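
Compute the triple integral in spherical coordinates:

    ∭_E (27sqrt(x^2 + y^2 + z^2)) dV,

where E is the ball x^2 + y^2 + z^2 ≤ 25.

In spherical coordinates, x = ρ sin(φ) cos(θ), y = ρ sin(φ) sin(θ), z = ρ cos(φ), and dV = ρ^2 sin(φ) dρ dφ dθ.

The integrand becomes 27ρ, so

    ∭_E (27sqrt(x^2 + y^2 + z^2)) dV = ∫_{0}^{2π} ∫_{0}^{π} ∫_{0}^{5} (27ρ) · ρ^2 sin(φ) dρ dφ dθ.

Inner (ρ): 16875sin(φ)/4.
Middle (φ): 16875/2.
Outer (θ): 16875π.

Therefore the triple integral equals 16875π.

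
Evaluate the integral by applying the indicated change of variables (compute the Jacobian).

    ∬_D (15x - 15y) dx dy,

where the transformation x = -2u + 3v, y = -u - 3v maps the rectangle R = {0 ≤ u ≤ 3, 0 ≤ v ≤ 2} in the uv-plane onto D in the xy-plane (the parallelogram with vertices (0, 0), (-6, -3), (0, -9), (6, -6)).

Compute the Jacobian determinant of (x, y) with respect to (u, v):

    ∂(x,y)/∂(u,v) = | -2  3 | = (-2)(-3) - (3)(-1) = 9.
                   | -1  -3 |

Its absolute value is |J| = 9 (the area scaling factor).

Substituting x = -2u + 3v, y = -u - 3v into the integrand,

    15x - 15y → -15u + 90v,

so the integral becomes

    ∬_R (-15u + 90v) · |J| du dv = ∫_0^3 ∫_0^2 (-135u + 810v) dv du.

Inner (v): 1620 - 270u.
Outer (u): 3645.

Therefore ∬_D (15x - 15y) dx dy = 3645.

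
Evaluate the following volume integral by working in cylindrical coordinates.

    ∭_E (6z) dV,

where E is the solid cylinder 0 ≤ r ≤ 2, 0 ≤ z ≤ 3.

In cylindrical coordinates, x = r cos(θ), y = r sin(θ), z = z, and dV = r dr dθ dz.

The integrand becomes 6z, so

    ∭_E (6z) dV = ∫_{0}^{2π} ∫_{0}^{2} ∫_{0}^{3} (6z) · r dz dr dθ.

Inner (z): 27r.
Middle (r from 0 to 2): 54.
Outer (θ): 108π.

Therefore the triple integral equals 108π.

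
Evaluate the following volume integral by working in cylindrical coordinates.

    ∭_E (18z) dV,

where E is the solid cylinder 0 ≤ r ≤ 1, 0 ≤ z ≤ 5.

In cylindrical coordinates, x = r cos(θ), y = r sin(θ), z = z, and dV = r dr dθ dz.

The integrand becomes 18z, so

    ∭_E (18z) dV = ∫_{0}^{2π} ∫_{0}^{1} ∫_{0}^{5} (18z) · r dz dr dθ.

Inner (z): 225r.
Middle (r from 0 to 1): 225/2.
Outer (θ): 225π.

Therefore the triple integral equals 225π.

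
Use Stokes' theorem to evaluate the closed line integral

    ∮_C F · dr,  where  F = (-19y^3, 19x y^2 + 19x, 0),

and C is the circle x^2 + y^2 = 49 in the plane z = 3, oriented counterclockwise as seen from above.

Let S be the flat disk x^2 + y^2 ≤ 49 in the plane z = 3, with upward unit normal n̂ = ẑ. By Stokes' theorem,

    ∮_C F · dr = ∬_S (∇ × F) · n̂ dS = ∬_D (curl F)_z dA,

where D is the disk x^2 + y^2 ≤ 49.

Compute the curl of F = (-19y^3, 19x y^2 + 19x, 0):
    (∇ × F)_x = ∂F_z/∂y - ∂F_y/∂z = 0,
    (∇ × F)_y = ∂F_x/∂z - ∂F_z/∂x = 0,
    (∇ × F)_z = ∂F_y/∂x - ∂F_x/∂y = 76y^2 + 19.

On z = 3, (curl F)_z = 76y^2 + 19.

Convert to polar (x = r cos θ, y = r sin θ, dA = r dr dθ); the integrand becomes 76r^2sin(θ)^2 + 19, so

    ∬_D (curl F)_z dA = ∫_0^{2π} ∫_0^{7} (76r^2sin(θ)^2 + 19) · r dr dθ.

Inner (r from 0 to 7): 45619sin(θ)^2 + 931/2.
Outer (θ from 0 to 2π): 46550π.

Therefore ∮_C F · dr = 46550π.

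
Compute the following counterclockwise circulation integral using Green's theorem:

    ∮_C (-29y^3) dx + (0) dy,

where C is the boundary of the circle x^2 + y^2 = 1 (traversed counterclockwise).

Green's theorem converts the closed line integral into a double integral over the enclosed region D:

    ∮_C P dx + Q dy = ∬_D (∂Q/∂x - ∂P/∂y) dA.

Here P = -29y^3, Q = 0, so

    ∂Q/∂x = 0,    ∂P/∂y = -87y^2,
    ∂Q/∂x - ∂P/∂y = 87y^2.

D is the region x^2 + y^2 ≤ 1. Evaluating the double integral:

In polar coordinates (x = r cos θ, y = r sin θ, dA = r dr dθ) the integrand becomes 87r^2sin(θ)^2, so

    ∬_D (87y^2) dA = ∫_0^{2π} ∫_0^{1} (87r^2sin(θ)^2) · r dr dθ.

Inner (r from 0 to 1): 87sin(θ)^2/4.
Outer (θ from 0 to 2π): 87π/4.

Therefore ∮_C P dx + Q dy = 87π/4.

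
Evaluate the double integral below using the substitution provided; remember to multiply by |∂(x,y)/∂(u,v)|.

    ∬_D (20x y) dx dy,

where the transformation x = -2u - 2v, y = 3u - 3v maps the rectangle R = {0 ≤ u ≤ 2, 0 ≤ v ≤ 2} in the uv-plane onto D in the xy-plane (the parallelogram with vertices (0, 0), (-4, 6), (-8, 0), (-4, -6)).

Compute the Jacobian determinant of (x, y) with respect to (u, v):

    ∂(x,y)/∂(u,v) = | -2  -2 | = (-2)(-3) - (-2)(3) = 12.
                   | 3  -3 |

Its absolute value is |J| = 12 (the area scaling factor).

Substituting x = -2u - 2v, y = 3u - 3v into the integrand,

    20x y → -120u^2 + 120v^2,

so the integral becomes

    ∬_R (-120u^2 + 120v^2) · |J| du dv = ∫_0^2 ∫_0^2 (-1440u^2 + 1440v^2) dv du.

Inner (v): 3840 - 2880u^2.
Outer (u): 0.

Therefore ∬_D (20x y) dx dy = 0.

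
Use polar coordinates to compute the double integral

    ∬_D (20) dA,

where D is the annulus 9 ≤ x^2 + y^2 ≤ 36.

The region D is 3 ≤ r ≤ 6, 0 ≤ θ ≤ 2π in polar coordinates, where x = r cos(θ), y = r sin(θ), and dA = r dr dθ.

Under the substitution, the integrand becomes 20, so

    ∬_D (20) dA = ∫_{0}^{2π} ∫_{3}^{6} (20) · r dr dθ.

Inner integral (in r): ∫_{3}^{6} (20) · r dr = 270.

Outer integral (in θ): ∫_{0}^{2π} (270) dθ = 540π.

Therefore ∬_D (20) dA = 540π.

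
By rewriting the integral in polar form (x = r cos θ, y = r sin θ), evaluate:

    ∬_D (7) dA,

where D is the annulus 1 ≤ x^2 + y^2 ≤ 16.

The region D is 1 ≤ r ≤ 4, 0 ≤ θ ≤ 2π in polar coordinates, where x = r cos(θ), y = r sin(θ), and dA = r dr dθ.

Under the substitution, the integrand becomes 7, so

    ∬_D (7) dA = ∫_{0}^{2π} ∫_{1}^{4} (7) · r dr dθ.

Inner integral (in r): ∫_{1}^{4} (7) · r dr = 105/2.

Outer integral (in θ): ∫_{0}^{2π} (105/2) dθ = 105π.

Therefore ∬_D (7) dA = 105π.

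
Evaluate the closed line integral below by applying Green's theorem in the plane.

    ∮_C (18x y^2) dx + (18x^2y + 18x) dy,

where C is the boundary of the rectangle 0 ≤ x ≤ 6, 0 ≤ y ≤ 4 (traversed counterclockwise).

Green's theorem converts the closed line integral into a double integral over the enclosed region D:

    ∮_C P dx + Q dy = ∬_D (∂Q/∂x - ∂P/∂y) dA.

Here P = 18x y^2, Q = 18x^2y + 18x, so

    ∂Q/∂x = 36x y + 18,    ∂P/∂y = 36x y,
    ∂Q/∂x - ∂P/∂y = 18.

D is the region 0 ≤ x ≤ 6, 0 ≤ y ≤ 4. Evaluating the double integral:

    ∬_D (18) dA = ∫_0^{6} ∫_0^{4} (18) dy dx.

Inner (y from 0 to 4): 72.
Outer (x from 0 to 6): 432.

Therefore ∮_C P dx + Q dy = 432.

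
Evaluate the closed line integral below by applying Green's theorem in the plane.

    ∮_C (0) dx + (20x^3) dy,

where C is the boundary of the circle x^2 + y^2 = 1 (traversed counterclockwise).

Green's theorem converts the closed line integral into a double integral over the enclosed region D:

    ∮_C P dx + Q dy = ∬_D (∂Q/∂x - ∂P/∂y) dA.

Here P = 0, Q = 20x^3, so

    ∂Q/∂x = 60x^2,    ∂P/∂y = 0,
    ∂Q/∂x - ∂P/∂y = 60x^2.

D is the region x^2 + y^2 ≤ 1. Evaluating the double integral:

In polar coordinates (x = r cos θ, y = r sin θ, dA = r dr dθ) the integrand becomes 60r^2cos(θ)^2, so

    ∬_D (60x^2) dA = ∫_0^{2π} ∫_0^{1} (60r^2cos(θ)^2) · r dr dθ.

Inner (r from 0 to 1): 15cos(θ)^2.
Outer (θ from 0 to 2π): 15π.

Therefore ∮_C P dx + Q dy = 15π.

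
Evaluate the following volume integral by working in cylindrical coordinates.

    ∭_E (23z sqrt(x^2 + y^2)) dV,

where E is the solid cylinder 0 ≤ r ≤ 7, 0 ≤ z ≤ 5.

In cylindrical coordinates, x = r cos(θ), y = r sin(θ), z = z, and dV = r dr dθ dz.

The integrand becomes 23r z, so

    ∭_E (23z sqrt(x^2 + y^2)) dV = ∫_{0}^{2π} ∫_{0}^{7} ∫_{0}^{5} (23r z) · r dz dr dθ.

Inner (z): 575r^2/2.
Middle (r from 0 to 7): 197225/6.
Outer (θ): 197225π/3.

Therefore the triple integral equals 197225π/3.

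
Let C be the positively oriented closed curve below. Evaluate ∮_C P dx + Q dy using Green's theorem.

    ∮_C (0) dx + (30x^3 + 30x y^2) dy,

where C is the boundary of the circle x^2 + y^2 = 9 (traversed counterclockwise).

Green's theorem converts the closed line integral into a double integral over the enclosed region D:

    ∮_C P dx + Q dy = ∬_D (∂Q/∂x - ∂P/∂y) dA.

Here P = 0, Q = 30x^3 + 30x y^2, so

    ∂Q/∂x = 90x^2 + 30y^2,    ∂P/∂y = 0,
    ∂Q/∂x - ∂P/∂y = 90x^2 + 30y^2.

D is the region x^2 + y^2 ≤ 9. Evaluating the double integral:

In polar coordinates (x = r cos θ, y = r sin θ, dA = r dr dθ) the integrand becomes 30r^2(cos(2θ) + 2), so

    ∬_D (90x^2 + 30y^2) dA = ∫_0^{2π} ∫_0^{3} (30r^2(cos(2θ) + 2)) · r dr dθ.

Inner (r from 0 to 3): 3645/2 - 1215sin(θ)^2.
Outer (θ from 0 to 2π): 2430π.

Therefore ∮_C P dx + Q dy = 2430π.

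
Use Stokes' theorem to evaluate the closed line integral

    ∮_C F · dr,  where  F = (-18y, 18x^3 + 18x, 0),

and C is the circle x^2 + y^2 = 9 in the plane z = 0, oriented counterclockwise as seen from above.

Let S be the flat disk x^2 + y^2 ≤ 9 in the plane z = 0, with upward unit normal n̂ = ẑ. By Stokes' theorem,

    ∮_C F · dr = ∬_S (∇ × F) · n̂ dS = ∬_D (curl F)_z dA,

where D is the disk x^2 + y^2 ≤ 9.

Compute the curl of F = (-18y, 18x^3 + 18x, 0):
    (∇ × F)_x = ∂F_z/∂y - ∂F_y/∂z = 0,
    (∇ × F)_y = ∂F_x/∂z - ∂F_z/∂x = 0,
    (∇ × F)_z = ∂F_y/∂x - ∂F_x/∂y = 54x^2 + 36.

On z = 0, (curl F)_z = 54x^2 + 36.

Convert to polar (x = r cos θ, y = r sin θ, dA = r dr dθ); the integrand becomes 54r^2cos(θ)^2 + 36, so

    ∬_D (curl F)_z dA = ∫_0^{2π} ∫_0^{3} (54r^2cos(θ)^2 + 36) · r dr dθ.

Inner (r from 0 to 3): 2187cos(θ)^2/2 + 162.
Outer (θ from 0 to 2π): 2835π/2.

Therefore ∮_C F · dr = 2835π/2.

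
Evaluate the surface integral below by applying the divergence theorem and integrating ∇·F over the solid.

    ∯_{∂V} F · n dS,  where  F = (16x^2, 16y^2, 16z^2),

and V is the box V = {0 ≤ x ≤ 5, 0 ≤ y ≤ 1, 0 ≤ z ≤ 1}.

By the divergence theorem,

    ∯_{∂V} F · n dS = ∭_V (∇ · F) dV.

Compute the divergence:
    ∇ · F = ∂F_x/∂x + ∂F_y/∂y + ∂F_z/∂z = 32x + 32y + 32z.

V is a rectangular box, so dV = dx dy dz with 0 ≤ x ≤ 5, 0 ≤ y ≤ 1, 0 ≤ z ≤ 1.

Integrate (32x + 32y + 32z) over V as an iterated integral:

    ∭_V (∇·F) dV = ∫_0^{5} ∫_0^{1} ∫_0^{1} (32x + 32y + 32z) dz dy dx.

Inner (z from 0 to 1): 32x + 32y + 16.
Middle (y from 0 to 1): 32x + 32.
Outer (x from 0 to 5): 560.

Therefore ∯_{∂V} F · n dS = 560.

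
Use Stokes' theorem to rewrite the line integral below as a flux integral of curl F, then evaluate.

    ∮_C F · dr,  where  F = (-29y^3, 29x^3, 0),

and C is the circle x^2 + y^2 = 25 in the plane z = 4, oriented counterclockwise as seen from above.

Let S be the flat disk x^2 + y^2 ≤ 25 in the plane z = 4, with upward unit normal n̂ = ẑ. By Stokes' theorem,

    ∮_C F · dr = ∬_S (∇ × F) · n̂ dS = ∬_D (curl F)_z dA,

where D is the disk x^2 + y^2 ≤ 25.

Compute the curl of F = (-29y^3, 29x^3, 0):
    (∇ × F)_x = ∂F_z/∂y - ∂F_y/∂z = 0,
    (∇ × F)_y = ∂F_x/∂z - ∂F_z/∂x = 0,
    (∇ × F)_z = ∂F_y/∂x - ∂F_x/∂y = 87x^2 + 87y^2.

On z = 4, (curl F)_z = 87x^2 + 87y^2.

Convert to polar (x = r cos θ, y = r sin θ, dA = r dr dθ); the integrand becomes 87r^2, so

    ∬_D (curl F)_z dA = ∫_0^{2π} ∫_0^{5} (87r^2) · r dr dθ.

Inner (r from 0 to 5): 54375/4.
Outer (θ from 0 to 2π): 54375π/2.

Therefore ∮_C F · dr = 54375π/2.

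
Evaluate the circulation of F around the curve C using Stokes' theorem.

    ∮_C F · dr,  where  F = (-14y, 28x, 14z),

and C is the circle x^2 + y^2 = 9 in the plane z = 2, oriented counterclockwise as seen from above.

Let S be the flat disk x^2 + y^2 ≤ 9 in the plane z = 2, with upward unit normal n̂ = ẑ. By Stokes' theorem,

    ∮_C F · dr = ∬_S (∇ × F) · n̂ dS = ∬_D (curl F)_z dA,

where D is the disk x^2 + y^2 ≤ 9.

Compute the curl of F = (-14y, 28x, 14z):
    (∇ × F)_x = ∂F_z/∂y - ∂F_y/∂z = 0,
    (∇ × F)_y = ∂F_x/∂z - ∂F_z/∂x = 0,
    (∇ × F)_z = ∂F_y/∂x - ∂F_x/∂y = 42.

On z = 2, (curl F)_z = 42.

Convert to polar (x = r cos θ, y = r sin θ, dA = r dr dθ); the integrand becomes 42, so

    ∬_D (curl F)_z dA = ∫_0^{2π} ∫_0^{3} (42) · r dr dθ.

Inner (r from 0 to 3): 189.
Outer (θ from 0 to 2π): 378π.

Therefore ∮_C F · dr = 378π.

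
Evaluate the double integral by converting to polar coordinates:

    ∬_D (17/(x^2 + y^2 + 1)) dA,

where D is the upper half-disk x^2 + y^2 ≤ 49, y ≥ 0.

The region D is 0 ≤ r ≤ 7, 0 ≤ θ ≤ π in polar coordinates, where x = r cos(θ), y = r sin(θ), and dA = r dr dθ.

Under the substitution, the integrand becomes 17/(r^2 + 1), so

    ∬_D (17/(x^2 + y^2 + 1)) dA = ∫_{0}^{π} ∫_{0}^{7} (17/(r^2 + 1)) · r dr dθ.

Inner integral (in r): ∫_{0}^{7} (17/(r^2 + 1)) · r dr = 17log(50)/2.

Outer integral (in θ): ∫_{0}^{π} (17log(50)/2) dθ = 17π log(50)/2.

Therefore ∬_D (17/(x^2 + y^2 + 1)) dA = 17π log(50)/2.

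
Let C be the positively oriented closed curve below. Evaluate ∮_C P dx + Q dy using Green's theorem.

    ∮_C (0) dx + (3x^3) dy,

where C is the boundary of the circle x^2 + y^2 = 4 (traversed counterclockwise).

Green's theorem converts the closed line integral into a double integral over the enclosed region D:

    ∮_C P dx + Q dy = ∬_D (∂Q/∂x - ∂P/∂y) dA.

Here P = 0, Q = 3x^3, so

    ∂Q/∂x = 9x^2,    ∂P/∂y = 0,
    ∂Q/∂x - ∂P/∂y = 9x^2.

D is the region x^2 + y^2 ≤ 4. Evaluating the double integral:

In polar coordinates (x = r cos θ, y = r sin θ, dA = r dr dθ) the integrand becomes 9r^2cos(θ)^2, so

    ∬_D (9x^2) dA = ∫_0^{2π} ∫_0^{2} (9r^2cos(θ)^2) · r dr dθ.

Inner (r from 0 to 2): 36cos(θ)^2.
Outer (θ from 0 to 2π): 36π.

Therefore ∮_C P dx + Q dy = 36π.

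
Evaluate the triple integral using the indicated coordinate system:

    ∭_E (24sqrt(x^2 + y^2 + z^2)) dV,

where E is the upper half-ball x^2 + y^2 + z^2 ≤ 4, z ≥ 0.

In spherical coordinates, x = ρ sin(φ) cos(θ), y = ρ sin(φ) sin(θ), z = ρ cos(φ), and dV = ρ^2 sin(φ) dρ dφ dθ.

The integrand becomes 24ρ, so

    ∭_E (24sqrt(x^2 + y^2 + z^2)) dV = ∫_{0}^{2π} ∫_{0}^{π/2} ∫_{0}^{2} (24ρ) · ρ^2 sin(φ) dρ dφ dθ.

Inner (ρ): 96sin(φ).
Middle (φ): 96.
Outer (θ): 192π.

Therefore the triple integral equals 192π.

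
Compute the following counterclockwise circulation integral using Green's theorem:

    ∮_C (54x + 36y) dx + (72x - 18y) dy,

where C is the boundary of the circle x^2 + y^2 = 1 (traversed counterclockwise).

Green's theorem converts the closed line integral into a double integral over the enclosed region D:

    ∮_C P dx + Q dy = ∬_D (∂Q/∂x - ∂P/∂y) dA.

Here P = 54x + 36y, Q = 72x - 18y, so

    ∂Q/∂x = 72,    ∂P/∂y = 36,
    ∂Q/∂x - ∂P/∂y = 36.

D is the region x^2 + y^2 ≤ 1. Evaluating the double integral:

In polar coordinates (x = r cos θ, y = r sin θ, dA = r dr dθ) the integrand becomes 36, so

    ∬_D (36) dA = ∫_0^{2π} ∫_0^{1} (36) · r dr dθ.

Inner (r from 0 to 1): 18.
Outer (θ from 0 to 2π): 36π.

Therefore ∮_C P dx + Q dy = 36π.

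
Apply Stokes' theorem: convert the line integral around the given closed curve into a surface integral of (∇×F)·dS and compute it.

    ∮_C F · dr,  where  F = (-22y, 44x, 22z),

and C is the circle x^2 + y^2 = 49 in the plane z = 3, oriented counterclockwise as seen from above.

Let S be the flat disk x^2 + y^2 ≤ 49 in the plane z = 3, with upward unit normal n̂ = ẑ. By Stokes' theorem,

    ∮_C F · dr = ∬_S (∇ × F) · n̂ dS = ∬_D (curl F)_z dA,

where D is the disk x^2 + y^2 ≤ 49.

Compute the curl of F = (-22y, 44x, 22z):
    (∇ × F)_x = ∂F_z/∂y - ∂F_y/∂z = 0,
    (∇ × F)_y = ∂F_x/∂z - ∂F_z/∂x = 0,
    (∇ × F)_z = ∂F_y/∂x - ∂F_x/∂y = 66.

On z = 3, (curl F)_z = 66.

Convert to polar (x = r cos θ, y = r sin θ, dA = r dr dθ); the integrand becomes 66, so

    ∬_D (curl F)_z dA = ∫_0^{2π} ∫_0^{7} (66) · r dr dθ.

Inner (r from 0 to 7): 1617.
Outer (θ from 0 to 2π): 3234π.

Therefore ∮_C F · dr = 3234π.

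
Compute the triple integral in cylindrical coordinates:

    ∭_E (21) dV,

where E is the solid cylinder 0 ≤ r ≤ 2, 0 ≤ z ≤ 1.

In cylindrical coordinates, x = r cos(θ), y = r sin(θ), z = z, and dV = r dr dθ dz.

The integrand becomes 21, so

    ∭_E (21) dV = ∫_{0}^{2π} ∫_{0}^{2} ∫_{0}^{1} (21) · r dz dr dθ.

Inner (z): 21r.
Middle (r from 0 to 2): 42.
Outer (θ): 84π.

Therefore the triple integral equals 84π.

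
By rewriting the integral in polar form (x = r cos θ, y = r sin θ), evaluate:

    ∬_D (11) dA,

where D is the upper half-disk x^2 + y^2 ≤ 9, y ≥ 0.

The region D is 0 ≤ r ≤ 3, 0 ≤ θ ≤ π in polar coordinates, where x = r cos(θ), y = r sin(θ), and dA = r dr dθ.

Under the substitution, the integrand becomes 11, so

    ∬_D (11) dA = ∫_{0}^{π} ∫_{0}^{3} (11) · r dr dθ.

Inner integral (in r): ∫_{0}^{3} (11) · r dr = 99/2.

Outer integral (in θ): ∫_{0}^{π} (99/2) dθ = 99π/2.

Therefore ∬_D (11) dA = 99π/2.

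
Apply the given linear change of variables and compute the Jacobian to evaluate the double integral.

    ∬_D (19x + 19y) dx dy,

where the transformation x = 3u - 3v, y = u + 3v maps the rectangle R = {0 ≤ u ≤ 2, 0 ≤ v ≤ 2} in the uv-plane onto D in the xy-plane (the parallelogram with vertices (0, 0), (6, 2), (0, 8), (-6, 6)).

Compute the Jacobian determinant of (x, y) with respect to (u, v):

    ∂(x,y)/∂(u,v) = | 3  -3 | = (3)(3) - (-3)(1) = 12.
                   | 1  3 |

Its absolute value is |J| = 12 (the area scaling factor).

Substituting x = 3u - 3v, y = u + 3v into the integrand,

    19x + 19y → 76u,

so the integral becomes

    ∬_R (76u) · |J| du dv = ∫_0^2 ∫_0^2 (912u) dv du.

Inner (v): 1824u.
Outer (u): 3648.

Therefore ∬_D (19x + 19y) dx dy = 3648.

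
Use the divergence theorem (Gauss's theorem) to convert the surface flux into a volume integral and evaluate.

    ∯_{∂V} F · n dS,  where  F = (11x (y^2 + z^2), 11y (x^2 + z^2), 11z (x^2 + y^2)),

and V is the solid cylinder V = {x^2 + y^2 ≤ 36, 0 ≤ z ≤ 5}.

By the divergence theorem,

    ∯_{∂V} F · n dS = ∭_V (∇ · F) dV.

Compute the divergence:
    ∇ · F = ∂F_x/∂x + ∂F_y/∂y + ∂F_z/∂z = 11y^2 + 11z^2 + 11x^2 + 11z^2 + 11x^2 + 11y^2 = 22x^2 + 22y^2 + 22z^2.

In cylindrical coordinates, x = r cos(θ), y = r sin(θ), z = z, dV = r dr dθ dz, with 0 ≤ r ≤ 6, 0 ≤ θ ≤ 2π, 0 ≤ z ≤ 5.

The integrand, after substitution and multiplying by the volume element, becomes (22r^2 + 22z^2) · r, so

    ∭_V (∇·F) dV = ∫_0^{2π} ∫_0^{6} ∫_0^{5} (22r^2 + 22z^2) · r dz dr dθ.

Inner (z from 0 to 5): 110r (r^2 + 25/3).
Middle (r from 0 to 6): 52140.
Outer (θ from 0 to 2π): 104280π.

Therefore ∯_{∂V} F · n dS = 104280π.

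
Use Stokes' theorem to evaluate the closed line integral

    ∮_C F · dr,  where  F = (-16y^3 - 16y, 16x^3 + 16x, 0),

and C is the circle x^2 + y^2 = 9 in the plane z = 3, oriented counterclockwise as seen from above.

Let S be the flat disk x^2 + y^2 ≤ 9 in the plane z = 3, with upward unit normal n̂ = ẑ. By Stokes' theorem,

    ∮_C F · dr = ∬_S (∇ × F) · n̂ dS = ∬_D (curl F)_z dA,

where D is the disk x^2 + y^2 ≤ 9.

Compute the curl of F = (-16y^3 - 16y, 16x^3 + 16x, 0):
    (∇ × F)_x = ∂F_z/∂y - ∂F_y/∂z = 0,
    (∇ × F)_y = ∂F_x/∂z - ∂F_z/∂x = 0,
    (∇ × F)_z = ∂F_y/∂x - ∂F_x/∂y = 48x^2 + 48y^2 + 32.

On z = 3, (curl F)_z = 48x^2 + 48y^2 + 32.

Convert to polar (x = r cos θ, y = r sin θ, dA = r dr dθ); the integrand becomes 48r^2 + 32, so

    ∬_D (curl F)_z dA = ∫_0^{2π} ∫_0^{3} (48r^2 + 32) · r dr dθ.

Inner (r from 0 to 3): 1116.
Outer (θ from 0 to 2π): 2232π.

Therefore ∮_C F · dr = 2232π.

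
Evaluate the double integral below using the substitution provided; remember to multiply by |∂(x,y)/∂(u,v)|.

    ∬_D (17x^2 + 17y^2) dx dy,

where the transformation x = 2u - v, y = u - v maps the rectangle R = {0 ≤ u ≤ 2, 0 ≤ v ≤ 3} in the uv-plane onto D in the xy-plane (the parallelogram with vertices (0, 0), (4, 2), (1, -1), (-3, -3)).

Compute the Jacobian determinant of (x, y) with respect to (u, v):

    ∂(x,y)/∂(u,v) = | 2  -1 | = (2)(-1) - (-1)(1) = -1.
                   | 1  -1 |

Its absolute value is |J| = 1 (the area scaling factor).

Substituting x = 2u - v, y = u - v into the integrand,

    17x^2 + 17y^2 → 85u^2 - 102u v + 34v^2,

so the integral becomes

    ∬_R (85u^2 - 102u v + 34v^2) · |J| du dv = ∫_0^2 ∫_0^3 (85u^2 - 102u v + 34v^2) dv du.

Inner (v): 255u^2 - 459u + 306.
Outer (u): 374.

Therefore ∬_D (17x^2 + 17y^2) dx dy = 374.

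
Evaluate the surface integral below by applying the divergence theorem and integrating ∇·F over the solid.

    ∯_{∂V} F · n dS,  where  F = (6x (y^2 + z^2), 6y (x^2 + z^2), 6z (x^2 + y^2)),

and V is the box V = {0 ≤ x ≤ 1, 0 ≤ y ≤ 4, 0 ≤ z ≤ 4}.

By the divergence theorem,

    ∯_{∂V} F · n dS = ∭_V (∇ · F) dV.

Compute the divergence:
    ∇ · F = ∂F_x/∂x + ∂F_y/∂y + ∂F_z/∂z = 6y^2 + 6z^2 + 6x^2 + 6z^2 + 6x^2 + 6y^2 = 12x^2 + 12y^2 + 12z^2.

V is a rectangular box, so dV = dx dy dz with 0 ≤ x ≤ 1, 0 ≤ y ≤ 4, 0 ≤ z ≤ 4.

Integrate (12x^2 + 12y^2 + 12z^2) over V as an iterated integral:

    ∭_V (∇·F) dV = ∫_0^{1} ∫_0^{4} ∫_0^{4} (12x^2 + 12y^2 + 12z^2) dz dy dx.

Inner (z from 0 to 4): 48x^2 + 48y^2 + 256.
Middle (y from 0 to 4): 192x^2 + 2048.
Outer (x from 0 to 1): 2112.

Therefore ∯_{∂V} F · n dS = 2112.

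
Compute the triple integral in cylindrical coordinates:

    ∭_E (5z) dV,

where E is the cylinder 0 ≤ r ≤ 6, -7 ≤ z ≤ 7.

In cylindrical coordinates, x = r cos(θ), y = r sin(θ), z = z, and dV = r dr dθ dz.

The integrand becomes 5z, so

    ∭_E (5z) dV = ∫_{0}^{2π} ∫_{0}^{6} ∫_{-7}^{7} (5z) · r dz dr dθ.

Inner (z): 0.
Middle (r from 0 to 6): 0.
Outer (θ): 0.

Therefore the triple integral equals 0.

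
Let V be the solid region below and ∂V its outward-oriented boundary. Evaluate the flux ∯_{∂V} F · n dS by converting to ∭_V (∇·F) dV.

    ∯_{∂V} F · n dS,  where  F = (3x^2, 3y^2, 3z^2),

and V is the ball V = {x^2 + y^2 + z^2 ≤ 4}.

By the divergence theorem,

    ∯_{∂V} F · n dS = ∭_V (∇ · F) dV.

Compute the divergence:
    ∇ · F = ∂F_x/∂x + ∂F_y/∂y + ∂F_z/∂z = 6x + 6y + 6z.

In spherical coordinates, x = ρ sin(φ) cos(θ), y = ρ sin(φ) sin(θ), z = ρ cos(φ), dV = ρ^2 sin(φ) dρ dφ dθ, with 0 ≤ ρ ≤ 2, 0 ≤ φ ≤ π, 0 ≤ θ ≤ 2π.

The integrand, after substitution and multiplying by the volume element, becomes (6ρ (sqrt(2)sin(φ)sin(θ + π/4) + cos(φ))) · ρ^2 sin(φ), so

    ∭_V (∇·F) dV = ∫_0^{2π} ∫_0^{π} ∫_0^{2} (6ρ (sqrt(2)sin(φ)sin(θ + π/4) + cos(φ))) · ρ^2 sin(φ) dρ dφ dθ.

Inner (ρ from 0 to 2): 24(sqrt(2)sin(φ)sin(θ + π/4) + cos(φ))sin(φ).
Middle (φ from 0 to π): 12sqrt(2)π sin(θ + π/4).
Outer (θ from 0 to 2π): 0.

Therefore ∯_{∂V} F · n dS = 0.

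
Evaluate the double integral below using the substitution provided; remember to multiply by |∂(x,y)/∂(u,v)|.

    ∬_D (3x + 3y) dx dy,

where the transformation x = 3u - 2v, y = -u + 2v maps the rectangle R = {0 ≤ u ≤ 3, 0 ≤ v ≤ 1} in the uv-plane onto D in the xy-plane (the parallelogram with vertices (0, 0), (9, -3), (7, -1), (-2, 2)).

Compute the Jacobian determinant of (x, y) with respect to (u, v):

    ∂(x,y)/∂(u,v) = | 3  -2 | = (3)(2) - (-2)(-1) = 4.
                   | -1  2 |

Its absolute value is |J| = 4 (the area scaling factor).

Substituting x = 3u - 2v, y = -u + 2v into the integrand,

    3x + 3y → 6u,

so the integral becomes

    ∬_R (6u) · |J| du dv = ∫_0^3 ∫_0^1 (24u) dv du.

Inner (v): 24u.
Outer (u): 108.

Therefore ∬_D (3x + 3y) dx dy = 108.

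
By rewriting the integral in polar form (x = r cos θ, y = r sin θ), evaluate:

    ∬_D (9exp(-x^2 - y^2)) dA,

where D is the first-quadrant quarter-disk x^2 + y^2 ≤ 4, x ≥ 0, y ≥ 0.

The region D is 0 ≤ r ≤ 2, 0 ≤ θ ≤ π/2 in polar coordinates, where x = r cos(θ), y = r sin(θ), and dA = r dr dθ.

Under the substitution, the integrand becomes 9exp(-r^2), so

    ∬_D (9exp(-x^2 - y^2)) dA = ∫_{0}^{π/2} ∫_{0}^{2} (9exp(-r^2)) · r dr dθ.

Inner integral (in r): ∫_{0}^{2} (9exp(-r^2)) · r dr = 9/2 - 9exp(-4)/2.

Outer integral (in θ): ∫_{0}^{π/2} (9/2 - 9exp(-4)/2) dθ = -9π (1 - exp(4))exp(-4)/4.

Therefore ∬_D (9exp(-x^2 - y^2)) dA = -9π (1 - exp(4))exp(-4)/4.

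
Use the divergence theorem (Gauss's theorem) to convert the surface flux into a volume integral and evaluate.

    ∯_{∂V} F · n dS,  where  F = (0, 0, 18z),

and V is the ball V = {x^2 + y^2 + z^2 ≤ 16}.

By the divergence theorem,

    ∯_{∂V} F · n dS = ∭_V (∇ · F) dV.

Compute the divergence:
    ∇ · F = ∂F_x/∂x + ∂F_y/∂y + ∂F_z/∂z = 0 + 0 + 18 = 18.

In spherical coordinates, x = ρ sin(φ) cos(θ), y = ρ sin(φ) sin(θ), z = ρ cos(φ), dV = ρ^2 sin(φ) dρ dφ dθ, with 0 ≤ ρ ≤ 4, 0 ≤ φ ≤ π, 0 ≤ θ ≤ 2π.

The integrand, after substitution and multiplying by the volume element, becomes (18) · ρ^2 sin(φ), so

    ∭_V (∇·F) dV = ∫_0^{2π} ∫_0^{π} ∫_0^{4} (18) · ρ^2 sin(φ) dρ dφ dθ.

Inner (ρ from 0 to 4): 384sin(φ).
Middle (φ from 0 to π): 768.
Outer (θ from 0 to 2π): 1536π.

Therefore ∯_{∂V} F · n dS = 1536π.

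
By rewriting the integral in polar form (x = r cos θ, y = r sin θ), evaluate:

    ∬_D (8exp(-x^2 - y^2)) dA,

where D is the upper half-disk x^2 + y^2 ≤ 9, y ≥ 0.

The region D is 0 ≤ r ≤ 3, 0 ≤ θ ≤ π in polar coordinates, where x = r cos(θ), y = r sin(θ), and dA = r dr dθ.

Under the substitution, the integrand becomes 8exp(-r^2), so

    ∬_D (8exp(-x^2 - y^2)) dA = ∫_{0}^{π} ∫_{0}^{3} (8exp(-r^2)) · r dr dθ.

Inner integral (in r): ∫_{0}^{3} (8exp(-r^2)) · r dr = 4 - 4exp(-9).

Outer integral (in θ): ∫_{0}^{π} (4 - 4exp(-9)) dθ = -4π exp(-9) + 4π.

Therefore ∬_D (8exp(-x^2 - y^2)) dA = -4π exp(-9) + 4π.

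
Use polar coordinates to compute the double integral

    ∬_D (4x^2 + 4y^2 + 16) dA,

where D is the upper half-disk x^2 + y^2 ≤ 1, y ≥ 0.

The region D is 0 ≤ r ≤ 1, 0 ≤ θ ≤ π in polar coordinates, where x = r cos(θ), y = r sin(θ), and dA = r dr dθ.

Under the substitution, the integrand becomes 4r^2 + 16, so

    ∬_D (4x^2 + 4y^2 + 16) dA = ∫_{0}^{π} ∫_{0}^{1} (4r^2 + 16) · r dr dθ.

Inner integral (in r): ∫_{0}^{1} (4r^2 + 16) · r dr = 9.

Outer integral (in θ): ∫_{0}^{π} (9) dθ = 9π.

Therefore ∬_D (4x^2 + 4y^2 + 16) dA = 9π.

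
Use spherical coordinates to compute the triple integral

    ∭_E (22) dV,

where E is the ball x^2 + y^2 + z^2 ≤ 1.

In spherical coordinates, x = ρ sin(φ) cos(θ), y = ρ sin(φ) sin(θ), z = ρ cos(φ), and dV = ρ^2 sin(φ) dρ dφ dθ.

The integrand becomes 22, so

    ∭_E (22) dV = ∫_{0}^{2π} ∫_{0}^{π} ∫_{0}^{1} (22) · ρ^2 sin(φ) dρ dφ dθ.

Inner (ρ): 22sin(φ)/3.
Middle (φ): 44/3.
Outer (θ): 88π/3.

Therefore the triple integral equals 88π/3.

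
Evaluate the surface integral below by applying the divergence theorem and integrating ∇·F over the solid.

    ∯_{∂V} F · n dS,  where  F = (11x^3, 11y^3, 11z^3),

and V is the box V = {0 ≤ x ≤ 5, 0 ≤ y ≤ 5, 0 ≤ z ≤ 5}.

By the divergence theorem,

    ∯_{∂V} F · n dS = ∭_V (∇ · F) dV.

Compute the divergence:
    ∇ · F = ∂F_x/∂x + ∂F_y/∂y + ∂F_z/∂z = 33x^2 + 33y^2 + 33z^2.

V is a rectangular box, so dV = dx dy dz with 0 ≤ x ≤ 5, 0 ≤ y ≤ 5, 0 ≤ z ≤ 5.

Integrate (33x^2 + 33y^2 + 33z^2) over V as an iterated integral:

    ∭_V (∇·F) dV = ∫_0^{5} ∫_0^{5} ∫_0^{5} (33x^2 + 33y^2 + 33z^2) dz dy dx.

Inner (z from 0 to 5): 165x^2 + 165y^2 + 1375.
Middle (y from 0 to 5): 825x^2 + 13750.
Outer (x from 0 to 5): 103125.

Therefore ∯_{∂V} F · n dS = 103125.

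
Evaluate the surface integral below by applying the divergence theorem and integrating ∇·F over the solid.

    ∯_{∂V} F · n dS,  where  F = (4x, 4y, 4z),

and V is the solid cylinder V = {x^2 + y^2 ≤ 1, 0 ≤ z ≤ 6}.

By the divergence theorem,

    ∯_{∂V} F · n dS = ∭_V (∇ · F) dV.

Compute the divergence:
    ∇ · F = ∂F_x/∂x + ∂F_y/∂y + ∂F_z/∂z = 4 + 4 + 4 = 12.

In cylindrical coordinates, x = r cos(θ), y = r sin(θ), z = z, dV = r dr dθ dz, with 0 ≤ r ≤ 1, 0 ≤ θ ≤ 2π, 0 ≤ z ≤ 6.

The integrand, after substitution and multiplying by the volume element, becomes (12) · r, so

    ∭_V (∇·F) dV = ∫_0^{2π} ∫_0^{1} ∫_0^{6} (12) · r dz dr dθ.

Inner (z from 0 to 6): 72r.
Middle (r from 0 to 1): 36.
Outer (θ from 0 to 2π): 72π.

Therefore ∯_{∂V} F · n dS = 72π.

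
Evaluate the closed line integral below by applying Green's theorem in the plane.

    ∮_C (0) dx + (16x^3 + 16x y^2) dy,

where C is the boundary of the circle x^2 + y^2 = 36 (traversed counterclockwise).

Green's theorem converts the closed line integral into a double integral over the enclosed region D:

    ∮_C P dx + Q dy = ∬_D (∂Q/∂x - ∂P/∂y) dA.

Here P = 0, Q = 16x^3 + 16x y^2, so

    ∂Q/∂x = 48x^2 + 16y^2,    ∂P/∂y = 0,
    ∂Q/∂x - ∂P/∂y = 48x^2 + 16y^2.

D is the region x^2 + y^2 ≤ 36. Evaluating the double integral:

In polar coordinates (x = r cos θ, y = r sin θ, dA = r dr dθ) the integrand becomes 16r^2(cos(2θ) + 2), so

    ∬_D (48x^2 + 16y^2) dA = ∫_0^{2π} ∫_0^{6} (16r^2(cos(2θ) + 2)) · r dr dθ.

Inner (r from 0 to 6): 5184cos(2θ) + 10368.
Outer (θ from 0 to 2π): 20736π.

Therefore ∮_C P dx + Q dy = 20736π.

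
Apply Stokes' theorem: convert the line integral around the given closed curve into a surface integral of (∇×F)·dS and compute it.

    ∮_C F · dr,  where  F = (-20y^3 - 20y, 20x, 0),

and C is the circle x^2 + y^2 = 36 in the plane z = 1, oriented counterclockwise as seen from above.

Let S be the flat disk x^2 + y^2 ≤ 36 in the plane z = 1, with upward unit normal n̂ = ẑ. By Stokes' theorem,

    ∮_C F · dr = ∬_S (∇ × F) · n̂ dS = ∬_D (curl F)_z dA,

where D is the disk x^2 + y^2 ≤ 36.

Compute the curl of F = (-20y^3 - 20y, 20x, 0):
    (∇ × F)_x = ∂F_z/∂y - ∂F_y/∂z = 0,
    (∇ × F)_y = ∂F_x/∂z - ∂F_z/∂x = 0,
    (∇ × F)_z = ∂F_y/∂x - ∂F_x/∂y = 60y^2 + 40.

On z = 1, (curl F)_z = 60y^2 + 40.

Convert to polar (x = r cos θ, y = r sin θ, dA = r dr dθ); the integrand becomes 60r^2sin(θ)^2 + 40, so

    ∬_D (curl F)_z dA = ∫_0^{2π} ∫_0^{6} (60r^2sin(θ)^2 + 40) · r dr dθ.

Inner (r from 0 to 6): 19440sin(θ)^2 + 720.
Outer (θ from 0 to 2π): 20880π.

Therefore ∮_C F · dr = 20880π.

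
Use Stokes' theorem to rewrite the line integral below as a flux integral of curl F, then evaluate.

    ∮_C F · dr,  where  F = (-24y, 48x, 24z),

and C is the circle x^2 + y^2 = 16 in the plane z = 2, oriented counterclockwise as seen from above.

Let S be the flat disk x^2 + y^2 ≤ 16 in the plane z = 2, with upward unit normal n̂ = ẑ. By Stokes' theorem,

    ∮_C F · dr = ∬_S (∇ × F) · n̂ dS = ∬_D (curl F)_z dA,

where D is the disk x^2 + y^2 ≤ 16.

Compute the curl of F = (-24y, 48x, 24z):
    (∇ × F)_x = ∂F_z/∂y - ∂F_y/∂z = 0,
    (∇ × F)_y = ∂F_x/∂z - ∂F_z/∂x = 0,
    (∇ × F)_z = ∂F_y/∂x - ∂F_x/∂y = 72.

On z = 2, (curl F)_z = 72.

Convert to polar (x = r cos θ, y = r sin θ, dA = r dr dθ); the integrand becomes 72, so

    ∬_D (curl F)_z dA = ∫_0^{2π} ∫_0^{4} (72) · r dr dθ.

Inner (r from 0 to 4): 576.
Outer (θ from 0 to 2π): 1152π.

Therefore ∮_C F · dr = 1152π.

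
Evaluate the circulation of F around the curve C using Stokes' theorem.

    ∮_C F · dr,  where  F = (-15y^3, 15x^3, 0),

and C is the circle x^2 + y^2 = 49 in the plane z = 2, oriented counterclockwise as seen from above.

Let S be the flat disk x^2 + y^2 ≤ 49 in the plane z = 2, with upward unit normal n̂ = ẑ. By Stokes' theorem,

    ∮_C F · dr = ∬_S (∇ × F) · n̂ dS = ∬_D (curl F)_z dA,

where D is the disk x^2 + y^2 ≤ 49.

Compute the curl of F = (-15y^3, 15x^3, 0):
    (∇ × F)_x = ∂F_z/∂y - ∂F_y/∂z = 0,
    (∇ × F)_y = ∂F_x/∂z - ∂F_z/∂x = 0,
    (∇ × F)_z = ∂F_y/∂x - ∂F_x/∂y = 45x^2 + 45y^2.

On z = 2, (curl F)_z = 45x^2 + 45y^2.

Convert to polar (x = r cos θ, y = r sin θ, dA = r dr dθ); the integrand becomes 45r^2, so

    ∬_D (curl F)_z dA = ∫_0^{2π} ∫_0^{7} (45r^2) · r dr dθ.

Inner (r from 0 to 7): 108045/4.
Outer (θ from 0 to 2π): 108045π/2.

Therefore ∮_C F · dr = 108045π/2.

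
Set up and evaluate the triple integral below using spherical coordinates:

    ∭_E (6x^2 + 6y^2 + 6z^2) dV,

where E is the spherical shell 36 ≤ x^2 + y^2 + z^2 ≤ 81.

In spherical coordinates, x = ρ sin(φ) cos(θ), y = ρ sin(φ) sin(θ), z = ρ cos(φ), and dV = ρ^2 sin(φ) dρ dφ dθ.

The integrand becomes 6ρ^2, so

    ∭_E (6x^2 + 6y^2 + 6z^2) dV = ∫_{0}^{2π} ∫_{0}^{π} ∫_{6}^{9} (6ρ^2) · ρ^2 sin(φ) dρ dφ dθ.

Inner (ρ): 307638sin(φ)/5.
Middle (φ): 615276/5.
Outer (θ): 1230552π/5.

Therefore the triple integral equals 1230552π/5.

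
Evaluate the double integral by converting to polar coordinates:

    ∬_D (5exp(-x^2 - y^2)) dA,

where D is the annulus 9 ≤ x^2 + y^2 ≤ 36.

The region D is 3 ≤ r ≤ 6, 0 ≤ θ ≤ 2π in polar coordinates, where x = r cos(θ), y = r sin(θ), and dA = r dr dθ.

Under the substitution, the integrand becomes 5exp(-r^2), so

    ∬_D (5exp(-x^2 - y^2)) dA = ∫_{0}^{2π} ∫_{3}^{6} (5exp(-r^2)) · r dr dθ.

Inner integral (in r): ∫_{3}^{6} (5exp(-r^2)) · r dr = -(5 - 5exp(27))exp(-36)/2.

Outer integral (in θ): ∫_{0}^{2π} (-(5 - 5exp(27))exp(-36)/2) dθ = -5π (1 - exp(27))exp(-36).

Therefore ∬_D (5exp(-x^2 - y^2)) dA = -5π (1 - exp(27))exp(-36).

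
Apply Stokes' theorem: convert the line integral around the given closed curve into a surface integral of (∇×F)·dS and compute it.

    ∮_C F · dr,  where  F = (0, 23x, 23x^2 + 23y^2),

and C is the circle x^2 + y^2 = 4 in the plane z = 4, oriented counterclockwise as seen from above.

Let S be the flat disk x^2 + y^2 ≤ 4 in the plane z = 4, with upward unit normal n̂ = ẑ. By Stokes' theorem,

    ∮_C F · dr = ∬_S (∇ × F) · n̂ dS = ∬_D (curl F)_z dA,

where D is the disk x^2 + y^2 ≤ 4.

Compute the curl of F = (0, 23x, 23x^2 + 23y^2):
    (∇ × F)_x = ∂F_z/∂y - ∂F_y/∂z = 46y,
    (∇ × F)_y = ∂F_x/∂z - ∂F_z/∂x = -46x,
    (∇ × F)_z = ∂F_y/∂x - ∂F_x/∂y = 23.

On z = 4, (curl F)_z = 23.

Convert to polar (x = r cos θ, y = r sin θ, dA = r dr dθ); the integrand becomes 23, so

    ∬_D (curl F)_z dA = ∫_0^{2π} ∫_0^{2} (23) · r dr dθ.

Inner (r from 0 to 2): 46.
Outer (θ from 0 to 2π): 92π.

Therefore ∮_C F · dr = 92π.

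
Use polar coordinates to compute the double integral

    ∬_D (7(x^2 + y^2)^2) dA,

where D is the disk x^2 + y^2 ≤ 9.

The region D is 0 ≤ r ≤ 3, 0 ≤ θ ≤ 2π in polar coordinates, where x = r cos(θ), y = r sin(θ), and dA = r dr dθ.

Under the substitution, the integrand becomes 7r^4, so

    ∬_D (7(x^2 + y^2)^2) dA = ∫_{0}^{2π} ∫_{0}^{3} (7r^4) · r dr dθ.

Inner integral (in r): ∫_{0}^{3} (7r^4) · r dr = 1701/2.

Outer integral (in θ): ∫_{0}^{2π} (1701/2) dθ = 1701π.

Therefore ∬_D (7(x^2 + y^2)^2) dA = 1701π.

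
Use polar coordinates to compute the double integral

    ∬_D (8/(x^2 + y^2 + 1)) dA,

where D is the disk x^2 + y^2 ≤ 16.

The region D is 0 ≤ r ≤ 4, 0 ≤ θ ≤ 2π in polar coordinates, where x = r cos(θ), y = r sin(θ), and dA = r dr dθ.

Under the substitution, the integrand becomes 8/(r^2 + 1), so

    ∬_D (8/(x^2 + y^2 + 1)) dA = ∫_{0}^{2π} ∫_{0}^{4} (8/(r^2 + 1)) · r dr dθ.

Inner integral (in r): ∫_{0}^{4} (8/(r^2 + 1)) · r dr = log(83521).

Outer integral (in θ): ∫_{0}^{2π} (log(83521)) dθ = 8π log(17).

Therefore ∬_D (8/(x^2 + y^2 + 1)) dA = 8π log(17).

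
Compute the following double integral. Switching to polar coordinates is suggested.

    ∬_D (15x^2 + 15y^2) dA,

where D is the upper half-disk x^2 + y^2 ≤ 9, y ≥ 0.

The region D is 0 ≤ r ≤ 3, 0 ≤ θ ≤ π in polar coordinates, where x = r cos(θ), y = r sin(θ), and dA = r dr dθ.

Under the substitution, the integrand becomes 15r^2, so

    ∬_D (15x^2 + 15y^2) dA = ∫_{0}^{π} ∫_{0}^{3} (15r^2) · r dr dθ.

Inner integral (in r): ∫_{0}^{3} (15r^2) · r dr = 1215/4.

Outer integral (in θ): ∫_{0}^{π} (1215/4) dθ = 1215π/4.

Therefore ∬_D (15x^2 + 15y^2) dA = 1215π/4.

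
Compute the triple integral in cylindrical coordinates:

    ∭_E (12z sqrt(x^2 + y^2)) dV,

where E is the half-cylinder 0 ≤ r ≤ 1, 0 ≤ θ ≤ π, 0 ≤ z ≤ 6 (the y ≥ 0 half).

In cylindrical coordinates, x = r cos(θ), y = r sin(θ), z = z, and dV = r dr dθ dz.

The integrand becomes 12r z, so

    ∭_E (12z sqrt(x^2 + y^2)) dV = ∫_{0}^{π} ∫_{0}^{1} ∫_{0}^{6} (12r z) · r dz dr dθ.

Inner (z): 216r^2.
Middle (r from 0 to 1): 72.
Outer (θ): 72π.

Therefore the triple integral equals 72π.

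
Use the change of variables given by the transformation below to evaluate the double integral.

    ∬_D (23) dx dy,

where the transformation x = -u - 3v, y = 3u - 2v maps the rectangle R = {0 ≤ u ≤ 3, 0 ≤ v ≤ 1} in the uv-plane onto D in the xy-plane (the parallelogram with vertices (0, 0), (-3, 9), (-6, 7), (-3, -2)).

Compute the Jacobian determinant of (x, y) with respect to (u, v):

    ∂(x,y)/∂(u,v) = | -1  -3 | = (-1)(-2) - (-3)(3) = 11.
                   | 3  -2 |

Its absolute value is |J| = 11 (the area scaling factor).

Substituting x = -u - 3v, y = 3u - 2v into the integrand,

    23 → 23,

so the integral becomes

    ∬_R (23) · |J| du dv = ∫_0^3 ∫_0^1 (253) dv du.

Inner (v): 253.
Outer (u): 759.

Therefore ∬_D (23) dx dy = 759.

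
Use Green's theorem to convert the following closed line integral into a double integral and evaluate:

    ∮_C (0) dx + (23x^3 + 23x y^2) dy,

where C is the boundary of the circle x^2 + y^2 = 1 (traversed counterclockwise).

Green's theorem converts the closed line integral into a double integral over the enclosed region D:

    ∮_C P dx + Q dy = ∬_D (∂Q/∂x - ∂P/∂y) dA.

Here P = 0, Q = 23x^3 + 23x y^2, so

    ∂Q/∂x = 69x^2 + 23y^2,    ∂P/∂y = 0,
    ∂Q/∂x - ∂P/∂y = 69x^2 + 23y^2.

D is the region x^2 + y^2 ≤ 1. Evaluating the double integral:

In polar coordinates (x = r cos θ, y = r sin θ, dA = r dr dθ) the integrand becomes 23r^2(cos(2θ) + 2), so

    ∬_D (69x^2 + 23y^2) dA = ∫_0^{2π} ∫_0^{1} (23r^2(cos(2θ) + 2)) · r dr dθ.

Inner (r from 0 to 1): 23cos(2θ)/4 + 23/2.
Outer (θ from 0 to 2π): 23π.

Therefore ∮_C P dx + Q dy = 23π.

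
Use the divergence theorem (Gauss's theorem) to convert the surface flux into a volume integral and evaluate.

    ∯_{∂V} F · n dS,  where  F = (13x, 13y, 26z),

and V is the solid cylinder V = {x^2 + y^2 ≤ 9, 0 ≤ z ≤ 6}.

By the divergence theorem,

    ∯_{∂V} F · n dS = ∭_V (∇ · F) dV.

Compute the divergence:
    ∇ · F = ∂F_x/∂x + ∂F_y/∂y + ∂F_z/∂z = 13 + 13 + 26 = 52.

In cylindrical coordinates, x = r cos(θ), y = r sin(θ), z = z, dV = r dr dθ dz, with 0 ≤ r ≤ 3, 0 ≤ θ ≤ 2π, 0 ≤ z ≤ 6.

The integrand, after substitution and multiplying by the volume element, becomes (52) · r, so

    ∭_V (∇·F) dV = ∫_0^{2π} ∫_0^{3} ∫_0^{6} (52) · r dz dr dθ.

Inner (z from 0 to 6): 312r.
Middle (r from 0 to 3): 1404.
Outer (θ from 0 to 2π): 2808π.

Therefore ∯_{∂V} F · n dS = 2808π.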